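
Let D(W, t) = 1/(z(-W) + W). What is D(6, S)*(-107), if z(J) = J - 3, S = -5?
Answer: 107/3 ≈ 35.667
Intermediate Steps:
z(J) = -3 + J
D(W, t) = -⅓ (D(W, t) = 1/((-3 - W) + W) = 1/(-3) = -⅓)
D(6, S)*(-107) = -⅓*(-107) = 107/3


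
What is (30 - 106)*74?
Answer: -5624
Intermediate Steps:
(30 - 106)*74 = -76*74 = -5624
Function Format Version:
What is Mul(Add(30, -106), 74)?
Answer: -5624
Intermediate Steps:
Mul(Add(30, -106), 74) = Mul(-76, 74) = -5624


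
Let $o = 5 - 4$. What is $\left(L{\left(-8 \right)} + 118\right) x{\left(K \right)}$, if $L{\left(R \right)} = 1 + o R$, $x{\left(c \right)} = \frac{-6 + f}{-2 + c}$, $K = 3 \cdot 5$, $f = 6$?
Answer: $0$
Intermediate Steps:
$K = 15$
$o = 1$ ($o = 5 - 4 = 1$)
$x{\left(c \right)} = 0$ ($x{\left(c \right)} = \frac{-6 + 6}{-2 + c} = \frac{0}{-2 + c} = 0$)
$L{\left(R \right)} = 1 + R$ ($L{\left(R \right)} = 1 + 1 R = 1 + R$)
$\left(L{\left(-8 \right)} + 118\right) x{\left(K \right)} = \left(\left(1 - 8\right) + 118\right) 0 = \left(-7 + 118\right) 0 = 111 \cdot 0 = 0$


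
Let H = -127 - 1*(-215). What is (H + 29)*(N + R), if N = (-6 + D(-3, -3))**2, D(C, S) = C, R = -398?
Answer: -37089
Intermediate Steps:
N = 81 (N = (-6 - 3)**2 = (-9)**2 = 81)
H = 88 (H = -127 + 215 = 88)
(H + 29)*(N + R) = (88 + 29)*(81 - 398) = 117*(-317) = -37089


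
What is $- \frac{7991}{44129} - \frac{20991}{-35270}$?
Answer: $\frac{644469269}{1556429830} \approx 0.41407$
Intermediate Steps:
$- \frac{7991}{44129} - \frac{20991}{-35270} = \left(-7991\right) \frac{1}{44129} - - \frac{20991}{35270} = - \frac{7991}{44129} + \frac{20991}{35270} = \frac{644469269}{1556429830}$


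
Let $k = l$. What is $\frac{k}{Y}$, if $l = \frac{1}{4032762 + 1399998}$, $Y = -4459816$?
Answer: $- \frac{1}{24229109972160} \approx -4.1273 \cdot 10^{-14}$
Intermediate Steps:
$l = \frac{1}{5432760} \approx 1.8407 \cdot 10^{-7}$
$k = \frac{1}{5432760} \approx 1.8407 \cdot 10^{-7}$
$\frac{k}{Y} = \frac{1}{5432760 \left(-4459816\right)} = \frac{1}{5432760} \left(- \frac{1}{4459816}\right) = - \frac{1}{24229109972160}$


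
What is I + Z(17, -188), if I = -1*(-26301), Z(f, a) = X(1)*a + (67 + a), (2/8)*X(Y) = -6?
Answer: 30692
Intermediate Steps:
X(Y) = -24 (X(Y) = 4*(-6) = -24)
Z(f, a) = 67 - 23*a (Z(f, a) = -24*a + (67 + a) = 67 - 23*a)
I = 26301
I + Z(17, -188) = 26301 + (67 - 23*(-188)) = 26301 + (67 + 4324) = 26301 + 4391 = 30692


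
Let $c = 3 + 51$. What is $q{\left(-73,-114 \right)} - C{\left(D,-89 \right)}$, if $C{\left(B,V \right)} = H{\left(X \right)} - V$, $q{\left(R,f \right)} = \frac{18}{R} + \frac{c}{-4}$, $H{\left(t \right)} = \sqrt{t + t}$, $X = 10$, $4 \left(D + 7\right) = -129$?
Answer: $- \frac{15001}{146} - 2 \sqrt{5} \approx -107.22$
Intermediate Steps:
$D = - \frac{157}{4}$ ($D = -7 + \frac{1}{4} \left(-129\right) = -7 - \frac{129}{4} = - \frac{157}{4} \approx -39.25$)
$c = 54$
$H{\left(t \right)} = \sqrt{2} \sqrt{t}$ ($H{\left(t \right)} = \sqrt{2 t} = \sqrt{2} \sqrt{t}$)
$q{\left(R,f \right)} = - \frac{27}{2} + \frac{18}{R}$ ($q{\left(R,f \right)} = \frac{18}{R} + \frac{54}{-4} = \frac{18}{R} + 54 \left(- \frac{1}{4}\right) = \frac{18}{R} - \frac{27}{2} = - \frac{27}{2} + \frac{18}{R}$)
$C{\left(B,V \right)} = - V + 2 \sqrt{5}$ ($C{\left(B,V \right)} = \sqrt{2} \sqrt{10} - V = 2 \sqrt{5} - V = - V + 2 \sqrt{5}$)
$q{\left(-73,-114 \right)} - C{\left(D,-89 \right)} = \left(- \frac{27}{2} + \frac{18}{-73}\right) - \left(\left(-1\right) \left(-89\right) + 2 \sqrt{5}\right) = \left(- \frac{27}{2} + 18 \left(- \frac{1}{73}\right)\right) - \left(89 + 2 \sqrt{5}\right) = \left(- \frac{27}{2} - \frac{18}{73}\right) - \left(89 + 2 \sqrt{5}\right) = - \frac{2007}{146} - \left(89 + 2 \sqrt{5}\right) = - \frac{15001}{146} - 2 \sqrt{5}$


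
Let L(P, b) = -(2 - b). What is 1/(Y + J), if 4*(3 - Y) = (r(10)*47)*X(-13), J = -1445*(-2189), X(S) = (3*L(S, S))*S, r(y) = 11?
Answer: 4/12349987 ≈ 3.2389e-7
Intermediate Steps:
L(P, b) = -2 + b
X(S) = S*(-6 + 3*S) (X(S) = (3*(-2 + S))*S = (-6 + 3*S)*S = S*(-6 + 3*S))
J = 3163105
Y = -302433/4 (Y = 3 - 11*47*3*(-13)*(-2 - 13)/4 = 3 - 517*3*(-13)*(-15)/4 = 3 - 517*585/4 = 3 - ¼*302445 = 3 - 302445/4 = -302433/4 ≈ -75608.)
1/(Y + J) = 1/(-302433/4 + 3163105) = 1/(12349987/4) = 4/12349987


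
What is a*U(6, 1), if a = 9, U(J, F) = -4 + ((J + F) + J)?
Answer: 81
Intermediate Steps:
U(J, F) = -4 + F + 2*J (U(J, F) = -4 + ((F + J) + J) = -4 + (F + 2*J) = -4 + F + 2*J)
a*U(6, 1) = 9*(-4 + 1 + 2*6) = 9*(-4 + 1 + 12) = 9*9 = 81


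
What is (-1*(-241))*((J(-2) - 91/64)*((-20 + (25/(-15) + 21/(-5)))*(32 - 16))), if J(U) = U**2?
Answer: -257147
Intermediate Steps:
(-1*(-241))*((J(-2) - 91/64)*((-20 + (25/(-15) + 21/(-5)))*(32 - 16))) = (-1*(-241))*(((-2)**2 - 91/64)*((-20 + (25/(-15) + 21/(-5)))*(32 - 16))) = 241*((4 - 91*1/64)*((-20 + (25*(-1/15) + 21*(-1/5)))*16)) = 241*((4 - 91/64)*((-20 + (-5/3 - 21/5))*16)) = 241*(165*((-20 - 88/15)*16)/64) = 241*(165*(-388/15*16)/64) = 241*((165/64)*(-6208/15)) = 241*(-1067) = -257147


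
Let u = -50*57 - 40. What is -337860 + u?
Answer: -340750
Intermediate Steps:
u = -2890 (u = -2850 - 40 = -2890)
-337860 + u = -337860 - 2890 = -340750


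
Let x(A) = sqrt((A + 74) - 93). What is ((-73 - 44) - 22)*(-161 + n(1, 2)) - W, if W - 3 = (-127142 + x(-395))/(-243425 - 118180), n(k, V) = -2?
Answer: 8191672528/361605 + I*sqrt(46)/120535 ≈ 22654.0 + 5.6269e-5*I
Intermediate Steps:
x(A) = sqrt(-19 + A) (x(A) = sqrt((74 + A) - 93) = sqrt(-19 + A))
W = 1211957/361605 - I*sqrt(46)/120535 (W = 3 + (-127142 + sqrt(-19 - 395))/(-243425 - 118180) = 3 + (-127142 + sqrt(-414))/(-361605) = 3 + (-127142 + 3*I*sqrt(46))*(-1/361605) = 3 + (127142/361605 - I*sqrt(46)/120535) = 1211957/361605 - I*sqrt(46)/120535 ≈ 3.3516 - 5.6269e-5*I)
((-73 - 44) - 22)*(-161 + n(1, 2)) - W = ((-73 - 44) - 22)*(-161 - 2) - (1211957/361605 - I*sqrt(46)/120535) = (-117 - 22)*(-163) + (-1211957/361605 + I*sqrt(46)/120535) = -139*(-163) + (-1211957/361605 + I*sqrt(46)/120535) = 22657 + (-1211957/361605 + I*sqrt(46)/120535) = 8191672528/361605 + I*sqrt(46)/120535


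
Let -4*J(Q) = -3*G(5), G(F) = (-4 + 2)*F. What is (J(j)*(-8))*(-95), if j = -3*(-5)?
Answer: -5700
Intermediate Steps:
G(F) = -2*F
j = 15
J(Q) = -15/2 (J(Q) = -(-3)*(-2*5)/4 = -(-3)*(-10)/4 = -¼*30 = -15/2)
(J(j)*(-8))*(-95) = -15/2*(-8)*(-95) = 60*(-95) = -5700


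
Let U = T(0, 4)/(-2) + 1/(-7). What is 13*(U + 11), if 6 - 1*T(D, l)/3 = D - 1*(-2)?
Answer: 442/7 ≈ 63.143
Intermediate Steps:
T(D, l) = 12 - 3*D (T(D, l) = 18 - 3*(D - 1*(-2)) = 18 - 3*(D + 2) = 18 - 3*(2 + D) = 18 + (-6 - 3*D) = 12 - 3*D)
U = -43/7 (U = (12 - 3*0)/(-2) + 1/(-7) = (12 + 0)*(-½) + 1*(-⅐) = 12*(-½) - ⅐ = -6 - ⅐ = -43/7 ≈ -6.1429)
13*(U + 11) = 13*(-43/7 + 11) = 13*(34/7) = 442/7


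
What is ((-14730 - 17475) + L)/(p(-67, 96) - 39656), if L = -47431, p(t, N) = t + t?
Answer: 39818/19895 ≈ 2.0014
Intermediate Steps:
p(t, N) = 2*t
((-14730 - 17475) + L)/(p(-67, 96) - 39656) = ((-14730 - 17475) - 47431)/(2*(-67) - 39656) = (-32205 - 47431)/(-134 - 39656) = -79636/(-39790) = -79636*(-1/39790) = 39818/19895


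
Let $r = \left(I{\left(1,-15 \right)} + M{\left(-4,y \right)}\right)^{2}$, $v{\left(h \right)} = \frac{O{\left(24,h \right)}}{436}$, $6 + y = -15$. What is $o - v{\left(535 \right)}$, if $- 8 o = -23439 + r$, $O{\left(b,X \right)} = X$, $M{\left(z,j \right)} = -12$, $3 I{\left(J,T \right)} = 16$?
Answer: $\frac{22940429}{7848} \approx 2923.1$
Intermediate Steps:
$I{\left(J,T \right)} = \frac{16}{3}$ ($I{\left(J,T \right)} = \frac{1}{3} \cdot 16 = \frac{16}{3}$)
$y = -21$ ($y = -6 - 15 = -21$)
$v{\left(h \right)} = \frac{h}{436}$
$r = \frac{400}{9}$ ($r = \left(\frac{16}{3} - 12\right)^{2} = \left(- \frac{20}{3}\right)^{2} = \frac{400}{9} \approx 44.444$)
$o = \frac{210551}{72}$ ($o = - \frac{-23439 + \frac{400}{9}}{8} = \left(- \frac{1}{8}\right) \left(- \frac{210551}{9}\right) = \frac{210551}{72} \approx 2924.3$)
$o - v{\left(535 \right)} = \frac{210551}{72} - \frac{1}{436} \cdot 535 = \frac{210551}{72} - \frac{535}{436} = \frac{22940429}{7848}$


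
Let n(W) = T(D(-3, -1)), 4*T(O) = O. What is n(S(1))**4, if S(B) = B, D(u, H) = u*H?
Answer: 81/256 ≈ 0.31641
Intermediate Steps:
D(u, H) = H*u
T(O) = O/4
n(W) = 3/4 (n(W) = (-1*(-3))/4 = (1/4)*3 = 3/4)
n(S(1))**4 = (3/4)**4 = 81/256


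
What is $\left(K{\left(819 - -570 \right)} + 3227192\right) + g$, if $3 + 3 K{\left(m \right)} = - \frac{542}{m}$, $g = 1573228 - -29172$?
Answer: $\frac{20124905155}{4167} \approx 4.8296 \cdot 10^{6}$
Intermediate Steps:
$g = 1602400$ ($g = 1573228 + 29172 = 1602400$)
$K{\left(m \right)} = -1 - \frac{542}{3 m}$ ($K{\left(m \right)} = -1 + \frac{\left(-542\right) \frac{1}{m}}{3} = -1 - \frac{542}{3 m}$)
$\left(K{\left(819 - -570 \right)} + 3227192\right) + g = \left(\frac{- \frac{542}{3} - \left(819 - -570\right)}{819 - -570} + 3227192\right) + 1602400 = \left(\frac{- \frac{542}{3} - \left(819 + 570\right)}{819 + 570} + 3227192\right) + 1602400 = \left(\frac{- \frac{542}{3} - 1389}{1389} + 3227192\right) + 1602400 = \left(\frac{1}{1389} \left(- \frac{4709}{3}\right) + 3227192\right) + 1602400 = \left(- \frac{4709}{4167} + 3227192\right) + 1602400 = \frac{13447704355}{4167} + 1602400 = \frac{20124905155}{4167}$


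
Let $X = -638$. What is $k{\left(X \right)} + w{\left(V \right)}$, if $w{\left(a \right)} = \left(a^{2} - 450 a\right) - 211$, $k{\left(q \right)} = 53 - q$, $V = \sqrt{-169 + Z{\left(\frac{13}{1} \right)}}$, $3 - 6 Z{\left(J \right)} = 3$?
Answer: $311 - 5850 i \approx 311.0 - 5850.0 i$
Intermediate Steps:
$Z{\left(J \right)} = 0$ ($Z{\left(J \right)} = \frac{1}{2} - \frac{1}{2} = 0$)
$V = 13 i$ ($V = \sqrt{-169 + 0} = \sqrt{-169} = 13 i \approx 13.0 i$)
$w{\left(a \right)} = -211 + a^{2} - 450 a$
$k{\left(X \right)} + w{\left(V \right)} = \left(53 - -638\right) - \left(211 + 169 + 450 \cdot 13 i\right) = \left(53 + 638\right) - \left(380 + 5850 i\right) = 691 - \left(380 + 5850 i\right) = 311 - 5850 i$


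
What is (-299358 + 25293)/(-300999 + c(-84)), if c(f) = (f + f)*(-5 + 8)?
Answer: 91355/100501 ≈ 0.90900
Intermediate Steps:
c(f) = 6*f (c(f) = (2*f)*3 = 6*f)
(-299358 + 25293)/(-300999 + c(-84)) = (-299358 + 25293)/(-300999 + 6*(-84)) = -274065/(-300999 - 504) = -274065/(-301503) = -274065*(-1/301503) = 91355/100501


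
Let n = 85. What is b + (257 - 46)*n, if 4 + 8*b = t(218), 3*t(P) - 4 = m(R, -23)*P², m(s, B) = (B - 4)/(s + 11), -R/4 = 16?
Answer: 6024011/318 ≈ 18943.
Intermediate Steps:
R = -64 (R = -4*16 = -64)
m(s, B) = (-4 + B)/(11 + s)
t(P) = 4/3 + 9*P²/53 (t(P) = 4/3 + (((-4 - 23)/(11 - 64))*P²)/3 = 4/3 + ((-27/(-53))*P²)/3 = 4/3 + ((-1/53*(-27))*P²)/3 = 4/3 + (27*P²/53)/3 = 4/3 + 9*P²/53)
b = 320681/318 (b = -½ + (4/3 + (9/53)*218²)/8 = -½ + (4/3 + (9/53)*47524)/8 = -½ + (4/3 + 427716/53)/8 = -½ + (⅛)*(1283360/159) = -½ + 160420/159 = 320681/318 ≈ 1008.4)
b + (257 - 46)*n = 320681/318 + (257 - 46)*85 = 320681/318 + 211*85 = 320681/318 + 17935 = 6024011/318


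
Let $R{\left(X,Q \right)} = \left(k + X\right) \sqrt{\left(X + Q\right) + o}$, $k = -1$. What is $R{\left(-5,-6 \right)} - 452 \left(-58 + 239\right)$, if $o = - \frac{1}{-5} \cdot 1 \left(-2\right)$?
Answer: $-81812 - \frac{6 i \sqrt{285}}{5} \approx -81812.0 - 20.258 i$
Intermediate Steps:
$o = - \frac{2}{5}$ ($o = \left(-1\right) \left(- \frac{1}{5}\right) 1 \left(-2\right) = \frac{1}{5} \cdot 1 \left(-2\right) = \frac{1}{5} \left(-2\right) = - \frac{2}{5} \approx -0.4$)
$R{\left(X,Q \right)} = \sqrt{- \frac{2}{5} + Q + X} \left(-1 + X\right)$ ($R{\left(X,Q \right)} = \left(-1 + X\right) \sqrt{\left(X + Q\right) - \frac{2}{5}} = \left(-1 + X\right) \sqrt{\left(Q + X\right) - \frac{2}{5}} = \left(-1 + X\right) \sqrt{- \frac{2}{5} + Q + X} = \sqrt{- \frac{2}{5} + Q + X} \left(-1 + X\right)$)
$R{\left(-5,-6 \right)} - 452 \left(-58 + 239\right) = \sqrt{-10 + 25 \left(-6\right) + 25 \left(-5\right)} \left(- \frac{1}{5} + \frac{1}{5} \left(-5\right)\right) - 452 \left(-58 + 239\right) = \sqrt{-10 - 150 - 125} \left(- \frac{1}{5} - 1\right) - 81812 = \sqrt{-285} \left(- \frac{6}{5}\right) - 81812 = i \sqrt{285} \left(- \frac{6}{5}\right) - 81812 = - \frac{6 i \sqrt{285}}{5} - 81812 = -81812 - \frac{6 i \sqrt{285}}{5}$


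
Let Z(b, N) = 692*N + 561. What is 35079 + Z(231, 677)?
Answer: 504124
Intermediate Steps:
Z(b, N) = 561 + 692*N
35079 + Z(231, 677) = 35079 + (561 + 692*677) = 35079 + (561 + 468484) = 35079 + 469045 = 504124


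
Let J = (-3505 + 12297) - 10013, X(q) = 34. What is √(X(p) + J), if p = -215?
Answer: I*√1187 ≈ 34.453*I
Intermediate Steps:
J = -1221 (J = 8792 - 10013 = -1221)
√(X(p) + J) = √(34 - 1221) = √(-1187) = I*√1187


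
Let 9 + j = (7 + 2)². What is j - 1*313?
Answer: -241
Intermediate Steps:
j = 72 (j = -9 + (7 + 2)² = -9 + 9² = -9 + 81 = 72)
j - 1*313 = 72 - 1*313 = 72 - 313 = -241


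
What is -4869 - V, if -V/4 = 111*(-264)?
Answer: -122085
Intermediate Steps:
V = 117216 (V = -444*(-264) = -4*(-29304) = 117216)
-4869 - V = -4869 - 1*117216 = -4869 - 117216 = -122085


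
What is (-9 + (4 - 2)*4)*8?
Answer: -8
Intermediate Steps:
(-9 + (4 - 2)*4)*8 = (-9 + 2*4)*8 = (-9 + 8)*8 = -1*8 = -8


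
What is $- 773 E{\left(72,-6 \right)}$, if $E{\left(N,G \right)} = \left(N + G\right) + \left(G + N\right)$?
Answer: $-102036$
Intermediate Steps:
$E{\left(N,G \right)} = 2 G + 2 N$ ($E{\left(N,G \right)} = \left(G + N\right) + \left(G + N\right) = 2 G + 2 N$)
$- 773 E{\left(72,-6 \right)} = - 773 \left(2 \left(-6\right) + 2 \cdot 72\right) = - 773 \left(-12 + 144\right) = \left(-773\right) 132 = -102036$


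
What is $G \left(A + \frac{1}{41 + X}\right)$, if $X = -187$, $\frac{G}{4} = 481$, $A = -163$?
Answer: $- \frac{22894638}{73} \approx -3.1363 \cdot 10^{5}$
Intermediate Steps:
$G = 1924$ ($G = 4 \cdot 481 = 1924$)
$G \left(A + \frac{1}{41 + X}\right) = 1924 \left(-163 + \frac{1}{41 - 187}\right) = 1924 \left(-163 + \frac{1}{-146}\right) = 1924 \left(-163 - \frac{1}{146}\right) = 1924 \left(- \frac{23799}{146}\right) = - \frac{22894638}{73}$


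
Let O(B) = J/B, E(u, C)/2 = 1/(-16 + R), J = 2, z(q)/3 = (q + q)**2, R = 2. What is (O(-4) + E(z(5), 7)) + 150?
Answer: 2091/14 ≈ 149.36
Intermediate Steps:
z(q) = 12*q**2 (z(q) = 3*(q + q)**2 = 3*(2*q)**2 = 3*(4*q**2) = 12*q**2)
E(u, C) = -1/7 (E(u, C) = 2/(-16 + 2) = 2/(-14) = 2*(-1/14) = -1/7)
O(B) = 2/B
(O(-4) + E(z(5), 7)) + 150 = (2/(-4) - 1/7) + 150 = (2*(-1/4) - 1/7) + 150 = (-1/2 - 1/7) + 150 = -9/14 + 150 = 2091/14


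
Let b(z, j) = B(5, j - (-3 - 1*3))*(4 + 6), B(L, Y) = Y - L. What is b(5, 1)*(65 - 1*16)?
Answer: 980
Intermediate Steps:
b(z, j) = 10 + 10*j (b(z, j) = ((j - (-3 - 1*3)) - 1*5)*(4 + 6) = ((j - (-3 - 3)) - 5)*10 = ((j - 1*(-6)) - 5)*10 = ((j + 6) - 5)*10 = ((6 + j) - 5)*10 = (1 + j)*10 = 10 + 10*j)
b(5, 1)*(65 - 1*16) = (10 + 10*1)*(65 - 1*16) = (10 + 10)*(65 - 16) = 20*49 = 980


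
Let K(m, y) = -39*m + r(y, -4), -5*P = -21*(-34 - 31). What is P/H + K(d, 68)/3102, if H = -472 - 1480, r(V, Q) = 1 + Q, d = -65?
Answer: 964885/1009184 ≈ 0.95610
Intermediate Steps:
P = -273 (P = -(-21)*(-34 - 31)/5 = -(-21)*(-65)/5 = -⅕*1365 = -273)
K(m, y) = -3 - 39*m (K(m, y) = -39*m + (1 - 4) = -39*m - 3 = -3 - 39*m)
H = -1952
P/H + K(d, 68)/3102 = -273/(-1952) + (-3 - 39*(-65))/3102 = -273*(-1/1952) + (-3 + 2535)*(1/3102) = 273/1952 + 2532*(1/3102) = 273/1952 + 422/517 = 964885/1009184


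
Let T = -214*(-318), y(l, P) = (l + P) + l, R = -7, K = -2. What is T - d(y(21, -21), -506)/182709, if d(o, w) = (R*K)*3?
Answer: 4144570942/60903 ≈ 68052.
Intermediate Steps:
y(l, P) = P + 2*l (y(l, P) = (P + l) + l = P + 2*l)
d(o, w) = 42 (d(o, w) = -7*(-2)*3 = 14*3 = 42)
T = 68052
T - d(y(21, -21), -506)/182709 = 68052 - 42/182709 = 68052 - 1*14/60903 = 68052 - 14/60903 = 4144570942/60903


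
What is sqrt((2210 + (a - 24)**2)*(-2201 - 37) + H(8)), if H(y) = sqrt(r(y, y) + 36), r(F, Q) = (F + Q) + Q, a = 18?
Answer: sqrt(-5026548 + 2*sqrt(15)) ≈ 2242.0*I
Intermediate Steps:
r(F, Q) = F + 2*Q
H(y) = sqrt(36 + 3*y) (H(y) = sqrt((y + 2*y) + 36) = sqrt(3*y + 36) = sqrt(36 + 3*y))
sqrt((2210 + (a - 24)**2)*(-2201 - 37) + H(8)) = sqrt((2210 + (18 - 24)**2)*(-2201 - 37) + sqrt(36 + 3*8)) = sqrt((2210 + (-6)**2)*(-2238) + sqrt(36 + 24)) = sqrt((2210 + 36)*(-2238) + sqrt(60)) = sqrt(2246*(-2238) + 2*sqrt(15)) = sqrt(-5026548 + 2*sqrt(15))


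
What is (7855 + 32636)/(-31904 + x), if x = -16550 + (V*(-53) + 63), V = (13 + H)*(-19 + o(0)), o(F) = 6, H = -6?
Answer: -40491/43568 ≈ -0.92937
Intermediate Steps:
V = -91 (V = (13 - 6)*(-19 + 6) = 7*(-13) = -91)
x = -11664 (x = -16550 + (-91*(-53) + 63) = -16550 + (4823 + 63) = -16550 + 4886 = -11664)
(7855 + 32636)/(-31904 + x) = (7855 + 32636)/(-31904 - 11664) = 40491/(-43568) = 40491*(-1/43568) = -40491/43568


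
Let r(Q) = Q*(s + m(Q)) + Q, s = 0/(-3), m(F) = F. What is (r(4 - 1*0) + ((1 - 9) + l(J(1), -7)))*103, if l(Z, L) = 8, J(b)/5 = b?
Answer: 2060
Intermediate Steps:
J(b) = 5*b
s = 0 (s = 0*(-⅓) = 0)
r(Q) = Q + Q² (r(Q) = Q*(0 + Q) + Q = Q*Q + Q = Q² + Q = Q + Q²)
(r(4 - 1*0) + ((1 - 9) + l(J(1), -7)))*103 = ((4 - 1*0)*(1 + (4 - 1*0)) + ((1 - 9) + 8))*103 = ((4 + 0)*(1 + (4 + 0)) + (-8 + 8))*103 = (4*(1 + 4) + 0)*103 = (4*5 + 0)*103 = (20 + 0)*103 = 20*103 = 2060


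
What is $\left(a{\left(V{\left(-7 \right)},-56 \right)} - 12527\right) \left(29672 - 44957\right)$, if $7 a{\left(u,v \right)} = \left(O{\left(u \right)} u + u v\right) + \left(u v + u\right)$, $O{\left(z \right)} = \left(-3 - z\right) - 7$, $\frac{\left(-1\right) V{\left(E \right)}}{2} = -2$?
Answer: $\frac{1347968865}{7} \approx 1.9257 \cdot 10^{8}$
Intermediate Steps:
$V{\left(E \right)} = 4$ ($V{\left(E \right)} = \left(-2\right) \left(-2\right) = 4$)
$O{\left(z \right)} = -10 - z$
$a{\left(u,v \right)} = \frac{u}{7} + \frac{u \left(-10 - u\right)}{7} + \frac{2 u v}{7}$ ($a{\left(u,v \right)} = \frac{\left(\left(-10 - u\right) u + u v\right) + \left(u v + u\right)}{7} = \frac{\left(u \left(-10 - u\right) + u v\right) + \left(u + u v\right)}{7} = \frac{\left(u v + u \left(-10 - u\right)\right) + \left(u + u v\right)}{7} = \frac{u + u \left(-10 - u\right) + 2 u v}{7} = \frac{u}{7} + \frac{u \left(-10 - u\right)}{7} + \frac{2 u v}{7}$)
$\left(a{\left(V{\left(-7 \right)},-56 \right)} - 12527\right) \left(29672 - 44957\right) = \left(\frac{1}{7} \cdot 4 \left(-9 - 4 + 2 \left(-56\right)\right) - 12527\right) \left(29672 - 44957\right) = \left(\frac{1}{7} \cdot 4 \left(-9 - 4 - 112\right) - 12527\right) \left(-15285\right) = \left(\frac{1}{7} \cdot 4 \left(-125\right) - 12527\right) \left(-15285\right) = \left(- \frac{500}{7} - 12527\right) \left(-15285\right) = \left(- \frac{88189}{7}\right) \left(-15285\right) = \frac{1347968865}{7}$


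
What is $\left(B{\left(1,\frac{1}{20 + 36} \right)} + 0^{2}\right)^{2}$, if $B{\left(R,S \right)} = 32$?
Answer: $1024$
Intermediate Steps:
$\left(B{\left(1,\frac{1}{20 + 36} \right)} + 0^{2}\right)^{2} = \left(32 + 0^{2}\right)^{2} = \left(32 + 0\right)^{2} = 32^{2} = 1024$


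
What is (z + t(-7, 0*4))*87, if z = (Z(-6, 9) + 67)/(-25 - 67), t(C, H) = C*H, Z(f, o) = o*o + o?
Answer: -13659/92 ≈ -148.47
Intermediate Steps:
Z(f, o) = o + o² (Z(f, o) = o² + o = o + o²)
z = -157/92 (z = (9*(1 + 9) + 67)/(-25 - 67) = (9*10 + 67)/(-92) = (90 + 67)*(-1/92) = 157*(-1/92) = -157/92 ≈ -1.7065)
(z + t(-7, 0*4))*87 = (-157/92 - 0*4)*87 = (-157/92 - 7*0)*87 = (-157/92 + 0)*87 = -157/92*87 = -13659/92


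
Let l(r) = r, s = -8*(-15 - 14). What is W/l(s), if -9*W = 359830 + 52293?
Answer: -412123/2088 ≈ -197.38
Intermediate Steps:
s = 232 (s = -8*(-29) = 232)
W = -412123/9 (W = -(359830 + 52293)/9 = -⅑*412123 = -412123/9 ≈ -45791.)
W/l(s) = -412123/9/232 = -412123/9*1/232 = -412123/2088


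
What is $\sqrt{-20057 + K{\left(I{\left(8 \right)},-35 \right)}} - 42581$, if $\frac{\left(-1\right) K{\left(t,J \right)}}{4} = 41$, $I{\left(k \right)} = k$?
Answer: $-42581 + i \sqrt{20221} \approx -42581.0 + 142.2 i$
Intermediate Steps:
$K{\left(t,J \right)} = -164$ ($K{\left(t,J \right)} = \left(-4\right) 41 = -164$)
$\sqrt{-20057 + K{\left(I{\left(8 \right)},-35 \right)}} - 42581 = \sqrt{-20057 - 164} - 42581 = \sqrt{-20221} - 42581 = i \sqrt{20221} - 42581 = -42581 + i \sqrt{20221}$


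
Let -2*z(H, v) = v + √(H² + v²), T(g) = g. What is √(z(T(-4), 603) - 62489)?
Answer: √(-251162 - 10*√14545)/2 ≈ 251.18*I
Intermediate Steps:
z(H, v) = -v/2 - √(H² + v²)/2 (z(H, v) = -(v + √(H² + v²))/2 = -v/2 - √(H² + v²)/2)
√(z(T(-4), 603) - 62489) = √((-½*603 - √((-4)² + 603²)/2) - 62489) = √((-603/2 - √(16 + 363609)/2) - 62489) = √((-603/2 - 5*√14545/2) - 62489) = √(-125581/2 - 5*√14545/2)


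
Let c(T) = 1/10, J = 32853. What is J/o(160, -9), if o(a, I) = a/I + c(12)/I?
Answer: -2956770/1601 ≈ -1846.8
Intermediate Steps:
c(T) = ⅒
o(a, I) = 1/(10*I) + a/I (o(a, I) = a/I + 1/(10*I) = 1/(10*I) + a/I)
J/o(160, -9) = 32853/(((⅒ + 160)/(-9))) = 32853/((-⅑*1601/10)) = 32853/(-1601/90) = 32853*(-90/1601) = -2956770/1601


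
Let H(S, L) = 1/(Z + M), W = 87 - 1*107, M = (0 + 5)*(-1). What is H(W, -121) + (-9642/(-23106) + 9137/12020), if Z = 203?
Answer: 5418914483/4582612980 ≈ 1.1825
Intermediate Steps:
M = -5 (M = 5*(-1) = -5)
W = -20 (W = 87 - 107 = -20)
H(S, L) = 1/198 (H(S, L) = 1/(203 - 5) = 1/198)
H(W, -121) + (-9642/(-23106) + 9137/12020) = 1/198 + (-9642/(-23106) + 9137/12020) = 1/198 + (-9642*(-1/23106) + 9137*(1/12020)) = 1/198 + (1607/3851 + 9137/12020) = 1/198 + 54502727/46289020 = 5418914483/4582612980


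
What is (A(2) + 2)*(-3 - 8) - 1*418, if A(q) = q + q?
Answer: -484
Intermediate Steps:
A(q) = 2*q
(A(2) + 2)*(-3 - 8) - 1*418 = (2*2 + 2)*(-3 - 8) - 1*418 = (4 + 2)*(-11) - 418 = 6*(-11) - 418 = -66 - 418 = -484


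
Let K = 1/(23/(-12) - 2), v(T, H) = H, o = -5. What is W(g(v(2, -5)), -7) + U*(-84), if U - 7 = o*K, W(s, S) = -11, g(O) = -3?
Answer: -33193/47 ≈ -706.23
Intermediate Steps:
K = -12/47 (K = 1/(23*(-1/12) - 2) = 1/(-23/12 - 2) = 1/(-47/12) = -12/47 ≈ -0.25532)
U = 389/47 (U = 7 - 5*(-12/47) = 7 + 60/47 = 389/47 ≈ 8.2766)
W(g(v(2, -5)), -7) + U*(-84) = -11 + (389/47)*(-84) = -11 - 32676/47 = -33193/47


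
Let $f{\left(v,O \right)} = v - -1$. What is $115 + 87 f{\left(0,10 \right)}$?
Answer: $202$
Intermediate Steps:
$f{\left(v,O \right)} = 1 + v$ ($f{\left(v,O \right)} = v + 1 = 1 + v$)
$115 + 87 f{\left(0,10 \right)} = 115 + 87 \left(1 + 0\right) = 115 + 87 \cdot 1 = 115 + 87 = 202$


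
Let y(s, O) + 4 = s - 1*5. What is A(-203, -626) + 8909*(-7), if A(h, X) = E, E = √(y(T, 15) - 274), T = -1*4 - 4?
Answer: -62363 + I*√291 ≈ -62363.0 + 17.059*I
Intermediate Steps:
T = -8 (T = -4 - 4 = -8)
y(s, O) = -9 + s (y(s, O) = -4 + (s - 1*5) = -4 + (s - 5) = -4 + (-5 + s) = -9 + s)
E = I*√291 (E = √((-9 - 8) - 274) = √(-17 - 274) = √(-291) = I*√291 ≈ 17.059*I)
A(h, X) = I*√291
A(-203, -626) + 8909*(-7) = I*√291 + 8909*(-7) = I*√291 - 62363 = -62363 + I*√291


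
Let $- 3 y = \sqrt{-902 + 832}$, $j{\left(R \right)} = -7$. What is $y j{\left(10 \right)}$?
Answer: $\frac{7 i \sqrt{70}}{3} \approx 19.522 i$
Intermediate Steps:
$y = - \frac{i \sqrt{70}}{3}$ ($y = - \frac{\sqrt{-902 + 832}}{3} = - \frac{\sqrt{-70}}{3} = - \frac{i \sqrt{70}}{3} \approx - 2.7889 i$)
$y j{\left(10 \right)} = - \frac{i \sqrt{70}}{3} \left(-7\right) = \frac{7 i \sqrt{70}}{3}$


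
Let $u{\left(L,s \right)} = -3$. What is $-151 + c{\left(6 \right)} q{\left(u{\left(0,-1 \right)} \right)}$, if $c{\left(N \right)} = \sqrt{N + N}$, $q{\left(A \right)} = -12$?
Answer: $-151 - 24 \sqrt{3} \approx -192.57$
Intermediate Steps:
$c{\left(N \right)} = \sqrt{2} \sqrt{N}$ ($c{\left(N \right)} = \sqrt{2 N} = \sqrt{2} \sqrt{N}$)
$-151 + c{\left(6 \right)} q{\left(u{\left(0,-1 \right)} \right)} = -151 + \sqrt{2} \sqrt{6} \left(-12\right) = -151 + 2 \sqrt{3} \left(-12\right) = -151 - 24 \sqrt{3}$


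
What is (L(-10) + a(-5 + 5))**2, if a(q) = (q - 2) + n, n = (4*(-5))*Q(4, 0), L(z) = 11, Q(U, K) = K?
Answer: 81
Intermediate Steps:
n = 0 (n = (4*(-5))*0 = -20*0 = 0)
a(q) = -2 + q (a(q) = (q - 2) + 0 = (-2 + q) + 0 = -2 + q)
(L(-10) + a(-5 + 5))**2 = (11 + (-2 + (-5 + 5)))**2 = (11 + (-2 + 0))**2 = (11 - 2)**2 = 9**2 = 81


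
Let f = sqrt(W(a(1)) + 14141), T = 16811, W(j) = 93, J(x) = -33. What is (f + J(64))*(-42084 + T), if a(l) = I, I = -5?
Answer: 834009 - 25273*sqrt(14234) ≈ -2.1812e+6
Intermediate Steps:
a(l) = -5
f = sqrt(14234) (f = sqrt(93 + 14141) = sqrt(14234) ≈ 119.31)
(f + J(64))*(-42084 + T) = (sqrt(14234) - 33)*(-42084 + 16811) = (-33 + sqrt(14234))*(-25273) = 834009 - 25273*sqrt(14234)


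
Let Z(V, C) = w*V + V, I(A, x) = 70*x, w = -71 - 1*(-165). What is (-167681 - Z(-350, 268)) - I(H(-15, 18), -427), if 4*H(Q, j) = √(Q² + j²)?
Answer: -104541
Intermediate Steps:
w = 94 (w = -71 + 165 = 94)
H(Q, j) = √(Q² + j²)/4
Z(V, C) = 95*V (Z(V, C) = 94*V + V = 95*V)
(-167681 - Z(-350, 268)) - I(H(-15, 18), -427) = (-167681 - 95*(-350)) - 70*(-427) = (-167681 - 1*(-33250)) - 1*(-29890) = (-167681 + 33250) + 29890 = -134431 + 29890 = -104541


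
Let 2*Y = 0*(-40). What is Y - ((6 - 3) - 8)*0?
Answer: 0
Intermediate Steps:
Y = 0 (Y = (0*(-40))/2 = (1/2)*0 = 0)
Y - ((6 - 3) - 8)*0 = 0 - ((6 - 3) - 8)*0 = 0 - (3 - 8)*0 = 0 - (-5)*0 = 0 - 1*0 = 0 + 0 = 0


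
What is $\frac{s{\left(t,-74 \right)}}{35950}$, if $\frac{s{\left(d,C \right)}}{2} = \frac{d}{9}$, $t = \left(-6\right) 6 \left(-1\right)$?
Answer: $\frac{4}{17975} \approx 0.00022253$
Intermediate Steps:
$t = 36$ ($t = \left(-36\right) \left(-1\right) = 36$)
$s{\left(d,C \right)} = \frac{2 d}{9}$ ($s{\left(d,C \right)} = 2 \frac{d}{9} = \frac{2 d}{9}$)
$\frac{s{\left(t,-74 \right)}}{35950} = \frac{\frac{2}{9} \cdot 36}{35950} = 8 \cdot \frac{1}{35950} = \frac{4}{17975}$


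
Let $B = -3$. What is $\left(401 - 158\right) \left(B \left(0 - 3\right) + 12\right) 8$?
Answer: $40824$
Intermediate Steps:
$\left(401 - 158\right) \left(B \left(0 - 3\right) + 12\right) 8 = \left(401 - 158\right) \left(- 3 \left(0 - 3\right) + 12\right) 8 = 243 \left(\left(-3\right) \left(-3\right) + 12\right) 8 = 243 \left(9 + 12\right) 8 = 243 \cdot 21 \cdot 8 = 243 \cdot 168 = 40824$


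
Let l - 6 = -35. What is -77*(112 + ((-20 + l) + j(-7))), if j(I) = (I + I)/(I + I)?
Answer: -4928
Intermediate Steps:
l = -29 (l = 6 - 35 = -29)
j(I) = 1 (j(I) = (2*I)/((2*I)) = (2*I)*(1/(2*I)) = 1)
-77*(112 + ((-20 + l) + j(-7))) = -77*(112 + ((-20 - 29) + 1)) = -77*(112 + (-49 + 1)) = -77*(112 - 48) = -77*64 = -4928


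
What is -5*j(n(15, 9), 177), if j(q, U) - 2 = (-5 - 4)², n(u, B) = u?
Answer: -415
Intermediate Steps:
j(q, U) = 83 (j(q, U) = 2 + (-5 - 4)² = 2 + (-9)² = 2 + 81 = 83)
-5*j(n(15, 9), 177) = -5*83 = -415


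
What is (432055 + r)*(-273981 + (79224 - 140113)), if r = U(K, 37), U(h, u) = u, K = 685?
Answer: -144694648040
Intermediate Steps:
r = 37
(432055 + r)*(-273981 + (79224 - 140113)) = (432055 + 37)*(-273981 + (79224 - 140113)) = 432092*(-273981 - 60889) = 432092*(-334870) = -144694648040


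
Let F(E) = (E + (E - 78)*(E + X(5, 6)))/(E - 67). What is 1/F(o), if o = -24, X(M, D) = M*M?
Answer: 13/18 ≈ 0.72222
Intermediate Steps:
X(M, D) = M²
F(E) = (E + (-78 + E)*(25 + E))/(-67 + E) (F(E) = (E + (E - 78)*(E + 5²))/(E - 67) = (E + (-78 + E)*(E + 25))/(-67 + E) = (E + (-78 + E)*(25 + E))/(-67 + E))
1/F(o) = 1/((-1950 + (-24)² - 52*(-24))/(-67 - 24)) = 1/((-1950 + 576 + 1248)/(-91)) = 1/(-1/91*(-126)) = 1/(18/13) = 13/18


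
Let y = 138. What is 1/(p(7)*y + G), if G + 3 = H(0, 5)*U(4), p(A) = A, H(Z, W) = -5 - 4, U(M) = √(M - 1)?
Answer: 107/103014 + √3/103014 ≈ 0.0010555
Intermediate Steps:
U(M) = √(-1 + M)
H(Z, W) = -9
G = -3 - 9*√3 (G = -3 - 9*√(-1 + 4) = -3 - 9*√3 ≈ -18.588)
1/(p(7)*y + G) = 1/(7*138 + (-3 - 9*√3)) = 1/(966 + (-3 - 9*√3)) = 1/(963 - 9*√3)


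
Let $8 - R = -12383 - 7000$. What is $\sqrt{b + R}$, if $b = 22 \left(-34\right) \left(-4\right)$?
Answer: $3 \sqrt{2487} \approx 149.61$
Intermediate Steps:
$b = 2992$ ($b = \left(-748\right) \left(-4\right) = 2992$)
$R = 19391$ ($R = 8 - \left(-12383 - 7000\right) = 8 - -19383 = 8 + 19383 = 19391$)
$\sqrt{b + R} = \sqrt{2992 + 19391} = \sqrt{22383} = 3 \sqrt{2487}$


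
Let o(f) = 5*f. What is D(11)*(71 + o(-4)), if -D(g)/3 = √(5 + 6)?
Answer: -153*√11 ≈ -507.44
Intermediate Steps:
D(g) = -3*√11 (D(g) = -3*√(5 + 6) = -3*√11)
D(11)*(71 + o(-4)) = (-3*√11)*(71 + 5*(-4)) = (-3*√11)*(71 - 20) = -3*√11*51 = -153*√11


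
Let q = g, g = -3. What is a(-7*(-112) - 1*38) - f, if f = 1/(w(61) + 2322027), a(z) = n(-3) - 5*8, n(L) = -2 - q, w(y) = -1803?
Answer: -90488737/2320224 ≈ -39.000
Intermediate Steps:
q = -3
n(L) = 1 (n(L) = -2 - 1*(-3) = -2 + 3 = 1)
a(z) = -39 (a(z) = 1 - 5*8 = 1 - 40 = -39)
f = 1/2320224 (f = 1/(-1803 + 2322027) = 1/2320224 ≈ 4.3099e-7)
a(-7*(-112) - 1*38) - f = -39 - 1*1/2320224 = -39 - 1/2320224 = -90488737/2320224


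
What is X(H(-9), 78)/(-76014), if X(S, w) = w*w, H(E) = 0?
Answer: -338/4223 ≈ -0.080038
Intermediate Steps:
X(S, w) = w²
X(H(-9), 78)/(-76014) = 78²/(-76014) = 6084*(-1/76014) = -338/4223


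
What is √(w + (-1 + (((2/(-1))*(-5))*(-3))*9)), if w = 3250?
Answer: 3*√331 ≈ 54.580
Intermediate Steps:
√(w + (-1 + (((2/(-1))*(-5))*(-3))*9)) = √(3250 + (-1 + (((2/(-1))*(-5))*(-3))*9)) = √(3250 + (-1 + (((2*(-1))*(-5))*(-3))*9)) = √(3250 + (-1 + (-2*(-5)*(-3))*9)) = √(3250 + (-1 + (10*(-3))*9)) = √(3250 + (-1 - 30*9)) = √(3250 + (-1 - 270)) = √(3250 - 271) = √2979 = 3*√331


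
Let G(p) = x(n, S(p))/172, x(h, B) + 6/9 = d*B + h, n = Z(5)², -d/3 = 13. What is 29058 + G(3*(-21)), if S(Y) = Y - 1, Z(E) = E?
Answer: 15001489/516 ≈ 29073.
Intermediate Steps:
d = -39 (d = -3*13 = -39)
S(Y) = -1 + Y
n = 25 (n = 5² = 25)
x(h, B) = -⅔ + h - 39*B (x(h, B) = -⅔ + (-39*B + h) = -⅔ + (h - 39*B) = -⅔ + h - 39*B)
G(p) = 95/258 - 39*p/172 (G(p) = (-⅔ + 25 - 39*(-1 + p))/172 = (-⅔ + 25 + (39 - 39*p))*(1/172) = (190/3 - 39*p)*(1/172) = 95/258 - 39*p/172)
29058 + G(3*(-21)) = 29058 + (95/258 - 117*(-21)/172) = 29058 + (95/258 - 39/172*(-63)) = 29058 + (95/258 + 2457/172) = 29058 + 7561/516 = 15001489/516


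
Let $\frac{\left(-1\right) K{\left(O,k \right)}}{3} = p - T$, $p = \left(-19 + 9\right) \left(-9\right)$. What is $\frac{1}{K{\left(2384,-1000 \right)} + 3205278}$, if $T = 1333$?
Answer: $\frac{1}{3209007} \approx 3.1162 \cdot 10^{-7}$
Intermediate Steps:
$p = 90$ ($p = \left(-10\right) \left(-9\right) = 90$)
$K{\left(O,k \right)} = 3729$ ($K{\left(O,k \right)} = - 3 \left(90 - 1333\right) = \left(-3\right) \left(-1243\right) = 3729$)
$\frac{1}{K{\left(2384,-1000 \right)} + 3205278} = \frac{1}{3729 + 3205278} = \frac{1}{3209007}$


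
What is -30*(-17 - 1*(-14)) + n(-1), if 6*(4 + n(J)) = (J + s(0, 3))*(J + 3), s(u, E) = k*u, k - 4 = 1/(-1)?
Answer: 257/3 ≈ 85.667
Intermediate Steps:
k = 3 (k = 4 + 1/(-1) = 4 - 1 = 3)
s(u, E) = 3*u
n(J) = -4 + J*(3 + J)/6 (n(J) = -4 + ((J + 3*0)*(J + 3))/6 = -4 + ((J + 0)*(3 + J))/6 = -4 + (J*(3 + J))/6 = -4 + J*(3 + J)/6)
-30*(-17 - 1*(-14)) + n(-1) = -30*(-17 - 1*(-14)) + (-4 + (1/2)*(-1) + (1/6)*(-1)**2) = -30*(-17 + 14) + (-4 - 1/2 + (1/6)*1) = -30*(-3) + (-4 - 1/2 + 1/6) = 90 - 13/3 = 257/3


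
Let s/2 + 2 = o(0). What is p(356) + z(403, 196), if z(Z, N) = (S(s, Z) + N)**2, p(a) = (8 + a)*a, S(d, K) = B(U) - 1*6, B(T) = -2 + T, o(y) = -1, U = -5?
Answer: 163073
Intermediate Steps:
s = -6 (s = -4 + 2*(-1) = -4 - 2 = -6)
S(d, K) = -13 (S(d, K) = (-2 - 5) - 1*6 = -7 - 6 = -13)
p(a) = a*(8 + a)
z(Z, N) = (-13 + N)**2
p(356) + z(403, 196) = 356*(8 + 356) + (-13 + 196)**2 = 356*364 + 183**2 = 129584 + 33489 = 163073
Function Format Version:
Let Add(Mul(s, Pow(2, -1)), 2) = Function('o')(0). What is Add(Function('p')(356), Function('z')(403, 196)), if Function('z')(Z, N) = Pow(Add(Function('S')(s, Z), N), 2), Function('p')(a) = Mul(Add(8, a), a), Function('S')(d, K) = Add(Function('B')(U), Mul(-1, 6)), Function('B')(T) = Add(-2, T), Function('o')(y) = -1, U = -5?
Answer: 163073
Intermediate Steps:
s = -6 (s = Add(-4, Mul(2, -1)) = Add(-4, -2) = -6)
Function('S')(d, K) = -13 (Function('S')(d, K) = Add(Add(-2, -5), Mul(-1, 6)) = Add(-7, -6) = -13)
Function('p')(a) = Mul(a, Add(8, a))
Function('z')(Z, N) = Pow(Add(-13, N), 2)
Add(Function('p')(356), Function('z')(403, 196)) = Add(Mul(356, Add(8, 356)), Pow(Add(-13, 196), 2)) = Add(Mul(356, 364), Pow(183, 2)) = Add(129584, 33489) = 163073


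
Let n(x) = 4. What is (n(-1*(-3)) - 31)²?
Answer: 729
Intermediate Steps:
(n(-1*(-3)) - 31)² = (4 - 31)² = (-27)² = 729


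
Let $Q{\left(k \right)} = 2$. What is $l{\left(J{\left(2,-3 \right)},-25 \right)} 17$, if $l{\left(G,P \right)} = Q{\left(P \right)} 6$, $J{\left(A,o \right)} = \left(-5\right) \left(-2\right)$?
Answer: $204$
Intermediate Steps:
$J{\left(A,o \right)} = 10$
$l{\left(G,P \right)} = 12$ ($l{\left(G,P \right)} = 2 \cdot 6 = 12$)
$l{\left(J{\left(2,-3 \right)},-25 \right)} 17 = 12 \cdot 17 = 204$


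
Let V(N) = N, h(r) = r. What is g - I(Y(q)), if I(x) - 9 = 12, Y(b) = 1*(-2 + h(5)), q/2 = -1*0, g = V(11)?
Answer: -10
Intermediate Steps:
g = 11
q = 0 (q = 2*(-1*0) = 2*0 = 0)
Y(b) = 3 (Y(b) = 1*(-2 + 5) = 1*3 = 3)
I(x) = 21 (I(x) = 9 + 12 = 21)
g - I(Y(q)) = 11 - 1*21 = 11 - 21 = -10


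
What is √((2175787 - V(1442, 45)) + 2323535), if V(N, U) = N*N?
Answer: √2419958 ≈ 1555.6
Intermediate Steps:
V(N, U) = N²
√((2175787 - V(1442, 45)) + 2323535) = √((2175787 - 1*1442²) + 2323535) = √((2175787 - 1*2079364) + 2323535) = √((2175787 - 2079364) + 2323535) = √(96423 + 2323535) = √2419958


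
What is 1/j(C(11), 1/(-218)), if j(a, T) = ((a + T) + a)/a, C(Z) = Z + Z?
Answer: 4796/9591 ≈ 0.50005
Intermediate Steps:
C(Z) = 2*Z
j(a, T) = (T + 2*a)/a (j(a, T) = ((T + a) + a)/a = (T + 2*a)/a)
1/j(C(11), 1/(-218)) = 1/(2 + 1/((-218)*((2*11)))) = 1/(2 - 1/218/22) = 1/(2 - 1/218*1/22) = 1/(2 - 1/4796) = 1/(9591/4796) = 4796/9591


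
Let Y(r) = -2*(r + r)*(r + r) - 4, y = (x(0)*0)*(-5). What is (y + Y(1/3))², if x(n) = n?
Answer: 1936/81 ≈ 23.901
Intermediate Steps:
y = 0 (y = (0*0)*(-5) = 0*(-5) = 0)
Y(r) = -4 - 8*r² (Y(r) = -2*2*r*2*r - 4 = -8*r² - 4 = -4 - 8*r²)
(y + Y(1/3))² = (0 + (-4 - 8*(1/3)²))² = (0 + (-4 - 8*(⅓)²))² = (0 + (-4 - 8*⅑))² = (0 + (-4 - 8/9))² = (0 - 44/9)² = (-44/9)² = 1936/81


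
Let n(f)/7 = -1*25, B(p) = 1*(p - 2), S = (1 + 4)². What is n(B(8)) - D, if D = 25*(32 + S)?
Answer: -1600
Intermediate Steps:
S = 25 (S = 5² = 25)
B(p) = -2 + p (B(p) = 1*(-2 + p) = -2 + p)
n(f) = -175 (n(f) = 7*(-1*25) = 7*(-25) = -175)
D = 1425 (D = 25*(32 + 25) = 25*57 = 1425)
n(B(8)) - D = -175 - 1*1425 = -175 - 1425 = -1600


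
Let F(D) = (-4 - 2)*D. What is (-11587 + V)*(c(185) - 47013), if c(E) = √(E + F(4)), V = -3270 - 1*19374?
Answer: 1609302003 - 34231*√161 ≈ 1.6089e+9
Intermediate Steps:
F(D) = -6*D
V = -22644 (V = -3270 - 19374 = -22644)
c(E) = √(-24 + E) (c(E) = √(E - 6*4) = √(E - 24) = √(-24 + E))
(-11587 + V)*(c(185) - 47013) = (-11587 - 22644)*(√(-24 + 185) - 47013) = -34231*(√161 - 47013) = -34231*(-47013 + √161) = 1609302003 - 34231*√161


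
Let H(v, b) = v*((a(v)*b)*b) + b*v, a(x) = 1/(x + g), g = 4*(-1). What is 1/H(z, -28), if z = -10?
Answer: 1/840 ≈ 0.0011905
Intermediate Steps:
g = -4
a(x) = 1/(-4 + x) (a(x) = 1/(x - 4) = 1/(-4 + x))
H(v, b) = b*v + v*b**2/(-4 + v) (H(v, b) = v*((b/(-4 + v))*b) + b*v = v*(b**2/(-4 + v)) + b*v = v*b**2/(-4 + v) + b*v = b*v + v*b**2/(-4 + v))
1/H(z, -28) = 1/(-28*(-10)*(-4 - 28 - 10)/(-4 - 10)) = 1/(-28*(-10)*(-42)/(-14)) = 1/(-28*(-10)*(-1/14)*(-42)) = 1/840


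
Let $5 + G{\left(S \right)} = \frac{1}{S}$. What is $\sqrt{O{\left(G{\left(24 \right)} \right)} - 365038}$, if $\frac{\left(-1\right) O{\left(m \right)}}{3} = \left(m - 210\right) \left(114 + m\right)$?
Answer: $\frac{i \sqrt{169758579}}{24} \approx 542.88 i$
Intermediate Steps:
$G{\left(S \right)} = -5 + \frac{1}{S}$
$O{\left(m \right)} = - 3 \left(-210 + m\right) \left(114 + m\right)$ ($O{\left(m \right)} = - 3 \left(m - 210\right) \left(114 + m\right) = - 3 \left(-210 + m\right) \left(114 + m\right)$)
$\sqrt{O{\left(G{\left(24 \right)} \right)} - 365038} = \sqrt{\left(71820 - 3 \left(-5 + \frac{1}{24}\right)^{2} + 288 \left(-5 + \frac{1}{24}\right)\right) - 365038} = \sqrt{\left(71820 - 3 \left(- \frac{119}{24}\right)^{2} + 288 \left(- \frac{119}{24}\right)\right) - 365038} = \sqrt{\left(71820 - \frac{14161}{192} - 1428\right) - 365038} = \sqrt{\frac{13501103}{192} - 365038} = \sqrt{- \frac{56586193}{192}} = \frac{i \sqrt{169758579}}{24}$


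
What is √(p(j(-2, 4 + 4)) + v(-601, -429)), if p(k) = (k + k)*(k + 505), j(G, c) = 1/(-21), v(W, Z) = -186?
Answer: I*√103234/21 ≈ 15.3*I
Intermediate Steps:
j(G, c) = -1/21
p(k) = 2*k*(505 + k) (p(k) = (2*k)*(505 + k) = 2*k*(505 + k))
√(p(j(-2, 4 + 4)) + v(-601, -429)) = √(2*(-1/21)*(505 - 1/21) - 186) = √(2*(-1/21)*(10604/21) - 186) = √(-21208/441 - 186) = √(-103234/441) = I*√103234/21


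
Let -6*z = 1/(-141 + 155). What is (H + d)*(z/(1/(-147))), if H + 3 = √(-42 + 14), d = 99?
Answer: 168 + 7*I*√7/2 ≈ 168.0 + 9.2601*I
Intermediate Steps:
z = -1/84 (z = -1/(6*(-141 + 155)) = -⅙/14 = -⅙*1/14 = -1/84 ≈ -0.011905)
H = -3 + 2*I*√7 (H = -3 + √(-42 + 14) = -3 + √(-28) = -3 + 2*I*√7 ≈ -3.0 + 5.2915*I)
(H + d)*(z/(1/(-147))) = ((-3 + 2*I*√7) + 99)*(-1/(84*(1/(-147)))) = (96 + 2*I*√7)*(-1/(84*(-1/147))) = (96 + 2*I*√7)*(-1/84*(-147)) = (96 + 2*I*√7)*(7/4) = 168 + 7*I*√7/2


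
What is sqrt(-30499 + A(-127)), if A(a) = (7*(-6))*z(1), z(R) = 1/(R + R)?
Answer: 2*I*sqrt(7630) ≈ 174.7*I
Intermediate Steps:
z(R) = 1/(2*R)
A(a) = -21 (A(a) = (7*(-6))*((1/2)/1) = -21)
sqrt(-30499 + A(-127)) = sqrt(-30499 - 21) = sqrt(-30520) = 2*I*sqrt(7630)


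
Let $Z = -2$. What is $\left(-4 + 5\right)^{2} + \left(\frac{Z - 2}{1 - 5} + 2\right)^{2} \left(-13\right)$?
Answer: $-116$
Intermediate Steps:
$\left(-4 + 5\right)^{2} + \left(\frac{Z - 2}{1 - 5} + 2\right)^{2} \left(-13\right) = \left(-4 + 5\right)^{2} + \left(\frac{-2 - 2}{1 - 5} + 2\right)^{2} \left(-13\right) = 1^{2} + \left(- \frac{4}{-4} + 2\right)^{2} \left(-13\right) = 1 + \left(\left(-4\right) \left(- \frac{1}{4}\right) + 2\right)^{2} \left(-13\right) = 1 + \left(1 + 2\right)^{2} \left(-13\right) = 1 + 3^{2} \left(-13\right) = 1 + 9 \left(-13\right) = 1 - 117 = -116$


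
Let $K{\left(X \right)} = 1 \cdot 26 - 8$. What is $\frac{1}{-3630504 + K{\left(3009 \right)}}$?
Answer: $- \frac{1}{3630486} \approx -2.7545 \cdot 10^{-7}$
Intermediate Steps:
$K{\left(X \right)} = 18$ ($K{\left(X \right)} = 26 - 8 = 18$)
$\frac{1}{-3630504 + K{\left(3009 \right)}} = \frac{1}{-3630504 + 18} = \frac{1}{-3630486} = - \frac{1}{3630486}$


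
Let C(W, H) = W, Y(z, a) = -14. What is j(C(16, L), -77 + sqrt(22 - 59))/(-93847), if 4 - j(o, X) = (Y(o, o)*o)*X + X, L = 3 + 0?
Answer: 17167/93847 - 223*I*sqrt(37)/93847 ≈ 0.18293 - 0.014454*I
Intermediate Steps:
L = 3
j(o, X) = 4 - X + 14*X*o (j(o, X) = 4 - ((-14*o)*X + X) = 4 - (-14*X*o + X) = 4 - (X - 14*X*o) = 4 + (-X + 14*X*o) = 4 - X + 14*X*o)
j(C(16, L), -77 + sqrt(22 - 59))/(-93847) = (4 - (-77 + sqrt(22 - 59)) + 14*(-77 + sqrt(22 - 59))*16)/(-93847) = (4 - (-77 + sqrt(-37)) + 14*(-77 + sqrt(-37))*16)*(-1/93847) = (4 - (-77 + I*sqrt(37)) + 14*(-77 + I*sqrt(37))*16)*(-1/93847) = (4 + (77 - I*sqrt(37)) + (-17248 + 224*I*sqrt(37)))*(-1/93847) = (-17167 + 223*I*sqrt(37))*(-1/93847) = 17167/93847 - 223*I*sqrt(37)/93847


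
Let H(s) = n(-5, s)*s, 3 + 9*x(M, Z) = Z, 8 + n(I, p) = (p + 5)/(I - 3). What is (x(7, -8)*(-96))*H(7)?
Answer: -23408/3 ≈ -7802.7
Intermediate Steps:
n(I, p) = -8 + (5 + p)/(-3 + I) (n(I, p) = -8 + (p + 5)/(I - 3) = -8 + (5 + p)/(-3 + I))
x(M, Z) = -⅓ + Z/9
H(s) = s*(-69/8 - s/8) (H(s) = ((29 + s - 8*(-5))/(-3 - 5))*s = ((29 + s + 40)/(-8))*s = (-(69 + s)/8)*s = (-69/8 - s/8)*s = s*(-69/8 - s/8))
(x(7, -8)*(-96))*H(7) = ((-⅓ + (⅑)*(-8))*(-96))*(-⅛*7*(69 + 7)) = ((-⅓ - 8/9)*(-96))*(-⅛*7*76) = -11/9*(-96)*(-133/2) = (352/3)*(-133/2) = -23408/3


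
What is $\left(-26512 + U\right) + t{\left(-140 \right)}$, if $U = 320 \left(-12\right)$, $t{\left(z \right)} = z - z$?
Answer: $-30352$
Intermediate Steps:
$t{\left(z \right)} = 0$
$U = -3840$
$\left(-26512 + U\right) + t{\left(-140 \right)} = \left(-26512 - 3840\right) + 0 = -30352 + 0 = -30352$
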